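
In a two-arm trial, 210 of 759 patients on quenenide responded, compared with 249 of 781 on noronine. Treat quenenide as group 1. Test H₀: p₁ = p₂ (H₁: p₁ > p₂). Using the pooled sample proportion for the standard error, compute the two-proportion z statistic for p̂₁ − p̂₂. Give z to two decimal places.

p̂₁ = 210/759 ≈ 0.2767, p̂₂ = 249/781 ≈ 0.3188.
Pooled p̂ = (210+249)/(759+781) = 459/1540 = 0.2981.
SE = √(0.209217 × 0.00259793) = 0.0233.
z = (0.2767 − 0.3188)/0.0233 = -0.0421/0.0233 = -1.81.
p-value = P(Z > -1.808) ≈ 0.9647.

z = -1.81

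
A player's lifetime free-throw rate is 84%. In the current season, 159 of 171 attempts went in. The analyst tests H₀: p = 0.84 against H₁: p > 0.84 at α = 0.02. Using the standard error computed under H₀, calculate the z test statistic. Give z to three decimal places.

z = 3.204

p̂ = 159/171 ≈ 0.929825.
Standard error under H₀: √(0.84×0.16/171) = 0.028035.
z = (0.929825 − 0.84)/0.028035 = 0.089825/0.028035 = 3.204.
p-value = P(Z > 3.204) ≈ 0.0007; since p < α = 0.02, reject H₀.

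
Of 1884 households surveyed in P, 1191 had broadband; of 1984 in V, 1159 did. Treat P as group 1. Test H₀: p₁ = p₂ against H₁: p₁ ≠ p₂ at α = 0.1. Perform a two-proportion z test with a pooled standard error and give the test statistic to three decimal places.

z = 3.055

p̂₁ = 1191/1884 ≈ 0.63217, p̂₂ = 1159/1984 ≈ 0.58417.
Pooled p̂ = (1191+1159)/(1884+1984) = 2350/3868 = 0.60755.
SE = √(p̂(1−p̂)(1/n₁+1/n₂)) = √(0.60755·0.39245·0.00103482) = √(0.000246735) = 0.01571.
z = (0.63217 − 0.58417)/0.01571 = 0.04800/0.01571 = 3.055.
Two-sided p-value ≈ 2·Φ(−3.055) = 0.0022; since p < α = 0.1, reject H₀.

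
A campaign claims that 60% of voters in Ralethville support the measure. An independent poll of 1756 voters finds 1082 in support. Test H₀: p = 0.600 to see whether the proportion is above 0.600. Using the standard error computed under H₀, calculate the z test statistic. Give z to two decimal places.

p̂ = 1082/1756 ≈ 0.6162.
Standard error under H₀: √(0.6×0.4/1756) = 0.0117.
z = (0.6162 − 0.6)/0.0117 = 0.0162/0.0117 = 1.38.
p-value = P(Z > 1.383) ≈ 0.0833.

z = 1.38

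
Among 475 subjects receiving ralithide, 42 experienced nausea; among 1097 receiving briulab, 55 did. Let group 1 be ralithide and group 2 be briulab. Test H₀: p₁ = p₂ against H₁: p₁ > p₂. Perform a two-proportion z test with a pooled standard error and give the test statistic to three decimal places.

p̂₁ = 42/475 ≈ 0.088421, p̂₂ = 55/1097 ≈ 0.050137.
Pooled p̂ = (42+55)/(475+1097) = 97/1572 = 0.061705.
SE = √(p̂(1−p̂)(1/n₁+1/n₂)) = √(0.061705·0.938295·0.00301684) = √(0.000174667) = 0.013216.
z = (0.088421 − 0.050137)/0.013216 = 0.038284/0.013216 = 2.897.
p-value = P(Z > 2.897) ≈ 0.0019.

z = 2.897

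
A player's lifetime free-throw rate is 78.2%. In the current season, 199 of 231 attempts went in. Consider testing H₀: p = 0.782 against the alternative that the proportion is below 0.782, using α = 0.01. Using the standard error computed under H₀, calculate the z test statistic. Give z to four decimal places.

z = 2.9254

p̂ = 199/231 = 0.861472.
Standard error under H₀: √(0.782×0.218/231) = 0.027166.
z = (0.861472 − 0.782)/0.027166 = 0.079472/0.027166 = 2.9254.
p-value = P(Z < 2.925) ≈ 0.9983; since p > α = 0.01, fail to reject H₀.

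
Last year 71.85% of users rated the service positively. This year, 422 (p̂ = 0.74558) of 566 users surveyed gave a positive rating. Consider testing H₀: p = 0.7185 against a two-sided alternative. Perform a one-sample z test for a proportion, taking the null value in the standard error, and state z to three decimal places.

p̂ = 422/566 = 0.74558.
Under H₀, SE = √(0.7185·0.2815/566) = √(0.000357346) = 0.01890.
z = (0.74558 − 0.7185)/0.01890 = 0.02708/0.01890 = 1.433.
Two-sided p-value ≈ 2·Φ(−1.433) = 0.1519.

z = 1.433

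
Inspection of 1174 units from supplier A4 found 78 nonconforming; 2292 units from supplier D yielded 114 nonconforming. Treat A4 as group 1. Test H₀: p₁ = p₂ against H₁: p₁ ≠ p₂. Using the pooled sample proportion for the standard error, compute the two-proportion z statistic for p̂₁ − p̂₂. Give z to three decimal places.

p̂₁ = 78/1174 = 0.06644, p̂₂ = 114/2292 = 0.04974.
Pooled p̂ = (78+114)/(1174+2292) = 192/3466 = 0.05540.
SE = √(p̂(1−p̂)(1/n₁+1/n₂)) = √(0.05540·0.94460·0.00128809) = √(6.74014e-05) = 0.00821.
z = (0.06644 − 0.04974)/0.00821 = 0.01670/0.00821 = 2.034.

z = 2.034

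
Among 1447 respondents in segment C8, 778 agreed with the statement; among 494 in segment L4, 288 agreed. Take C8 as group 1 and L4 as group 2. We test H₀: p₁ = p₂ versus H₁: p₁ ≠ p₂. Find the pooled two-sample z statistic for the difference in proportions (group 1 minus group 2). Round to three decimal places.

p̂₁ = 778/1447 ≈ 0.537664, p̂₂ = 288/494 ≈ 0.582996.
Pooled p̂ = (778+288)/(1447+494) = 1066/1941 = 0.549201.
SE = √(p̂(1−p̂)(1/n₁+1/n₂)) = √(0.549201·0.450799·0.00271538) = √(0.000672271) = 0.025928.
z = (0.537664 − 0.582996)/0.025928 = -0.045332/0.025928 = -1.748.

z = -1.748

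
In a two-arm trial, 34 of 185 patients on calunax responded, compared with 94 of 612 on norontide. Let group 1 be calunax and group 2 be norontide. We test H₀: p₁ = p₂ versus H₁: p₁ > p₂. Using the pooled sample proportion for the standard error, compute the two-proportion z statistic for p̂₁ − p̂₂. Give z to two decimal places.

z = 0.98

p̂₁ = 34/185 = 0.1838, p̂₂ = 94/612 = 0.1536.
Pooled p̂ = (34+94)/(185+612) = 128/797 = 0.1606.
SE = √(0.134809 × 0.00703939) = 0.0308.
z = (0.1838 − 0.1536)/0.0308 = 0.0302/0.0308 = 0.98.
p-value = P(Z > 0.980) ≈ 0.1635.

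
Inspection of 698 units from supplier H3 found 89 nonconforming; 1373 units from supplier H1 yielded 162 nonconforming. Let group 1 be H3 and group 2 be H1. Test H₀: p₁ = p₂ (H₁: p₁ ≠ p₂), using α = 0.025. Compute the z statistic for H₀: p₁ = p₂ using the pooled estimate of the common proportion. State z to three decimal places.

z = 0.627

p̂₁ = 89/698 ≈ 0.127507, p̂₂ = 162/1373 ≈ 0.117990.
Pooled p̂ = (89+162)/(698+1373) = 251/2071 = 0.121197.
SE = √(0.106509 × 0.002161) = 0.015171.
z = (0.127507 − 0.117990)/0.015171 = 0.009517/0.015171 = 0.627.
Two-sided p-value ≈ 2·Φ(−0.627) = 0.5304, so at α = 0.025 we fail to reject H₀.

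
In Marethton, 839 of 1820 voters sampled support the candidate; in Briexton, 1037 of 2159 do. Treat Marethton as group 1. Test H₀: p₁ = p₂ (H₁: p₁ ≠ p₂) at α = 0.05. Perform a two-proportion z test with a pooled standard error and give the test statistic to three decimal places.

p̂₁ = 839/1820 = 0.46099, p̂₂ = 1037/2159 = 0.48031.
Pooled p̂ = (839+1037)/(1820+2159) = 1876/3979 = 0.47148.
SE = √(p̂(1−p̂)(1/n₁+1/n₂)) = √(0.47148·0.52852·0.00101263) = √(0.000252333) = 0.01588.
z = (0.46099 − 0.48031)/0.01588 = -0.01932/0.01588 = -1.217.
Two-sided p-value ≈ 2·Φ(−1.217) = 0.2238; since p > α = 0.05, fail to reject H₀.

z = -1.217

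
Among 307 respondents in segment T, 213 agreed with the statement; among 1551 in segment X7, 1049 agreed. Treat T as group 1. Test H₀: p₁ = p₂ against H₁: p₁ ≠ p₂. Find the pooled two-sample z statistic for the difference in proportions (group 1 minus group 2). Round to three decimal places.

z = 0.599

p̂₁ = 213/307 ≈ 0.69381, p̂₂ = 1049/1551 ≈ 0.67634.
Pooled p̂ = (213+1049)/(307+1551) = 1262/1858 = 0.67922.
SE = √(p̂(1−p̂)(1/n₁+1/n₂)) = √(0.67922·0.32078·0.00390207) = √(0.000850178) = 0.02916.
z = (0.69381 − 0.67634)/0.02916 = 0.01747/0.02916 = 0.599.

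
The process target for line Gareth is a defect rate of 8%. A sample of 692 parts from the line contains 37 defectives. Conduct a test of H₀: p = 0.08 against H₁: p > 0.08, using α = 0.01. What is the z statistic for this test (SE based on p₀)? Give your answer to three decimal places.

z = -2.573

p̂ = 37/692 = 0.05347.
Under H₀, SE = √(0.08·0.92/692) = √(0.000106358) = 0.01031.
z = (0.05347 − 0.08)/0.01031 = -0.02653/0.01031 = -2.573.
p-value = P(Z > -2.573) ≈ 0.9950. With α = 0.01, fail to reject H₀.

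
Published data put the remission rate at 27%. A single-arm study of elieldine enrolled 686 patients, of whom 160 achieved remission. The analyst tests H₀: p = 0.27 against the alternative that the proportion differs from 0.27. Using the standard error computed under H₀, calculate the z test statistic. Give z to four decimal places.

p̂ = 160/686 = 0.2332362.
SE = √(p₀(1−p₀)/n) = √(0.1971/686) = 0.0169505.
z = (0.2332362 − 0.27)/0.0169505 = -0.0367638/0.0169505 = -2.1689.
Two-sided p-value ≈ 2·Φ(−2.169) = 0.0301.

z = -2.1689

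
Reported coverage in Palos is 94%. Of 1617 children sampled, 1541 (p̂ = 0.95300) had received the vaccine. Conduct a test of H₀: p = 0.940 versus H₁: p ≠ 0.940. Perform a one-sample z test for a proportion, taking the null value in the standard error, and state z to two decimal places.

p̂ = 1541/1617 = 0.9530.
Under H₀, SE = √(0.94·0.06/1617) = √(3.48794e-05) = 0.0059.
z = (0.9530 − 0.94)/0.0059 = 0.0130/0.0059 = 2.20.

z = 2.20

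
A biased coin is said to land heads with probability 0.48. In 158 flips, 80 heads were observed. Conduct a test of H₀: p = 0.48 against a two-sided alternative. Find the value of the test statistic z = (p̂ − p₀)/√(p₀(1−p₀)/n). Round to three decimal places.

p̂ = 80/158 = 0.50633.
SE = √(p₀(1−p₀)/n) = √(0.2496/158) = 0.03975.
z = (0.50633 − 0.48)/0.03975 = 0.02633/0.03975 = 0.662.
Two-sided p-value ≈ 2·Φ(−0.662) = 0.5077.

z = 0.662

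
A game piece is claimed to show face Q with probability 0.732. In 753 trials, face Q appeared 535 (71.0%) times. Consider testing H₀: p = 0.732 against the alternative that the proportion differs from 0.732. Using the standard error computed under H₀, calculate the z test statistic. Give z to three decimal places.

z = -1.333

p̂ = 535/753 = 0.71049.
SE = √(p₀(1−p₀)/n) = √(0.19618/753) = 0.01614.
z = (0.71049 − 0.732)/0.01614 = -0.02151/0.01614 = -1.333.
p-value = 2·P(Z > 1.333) ≈ 0.1827.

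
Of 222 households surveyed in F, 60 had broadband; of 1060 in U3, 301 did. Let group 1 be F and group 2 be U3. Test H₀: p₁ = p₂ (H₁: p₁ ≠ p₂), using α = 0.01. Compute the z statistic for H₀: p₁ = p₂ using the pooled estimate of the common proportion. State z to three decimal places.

p̂₁ = 60/222 = 0.27027, p̂₂ = 301/1060 = 0.28396.
Pooled p̂ = (60+301)/(222+1060) = 361/1282 = 0.28159.
SE = √(p̂(1−p̂)(1/n₁+1/n₂)) = √(0.28159·0.71841·0.0054479) = √(0.0011021) = 0.03320.
z = (0.27027 − 0.28396)/0.03320 = -0.01369/0.03320 = -0.412.
Two-sided p-value ≈ 2·Φ(−0.412) = 0.6800; since p > α = 0.01, fail to reject H₀.

z = -0.412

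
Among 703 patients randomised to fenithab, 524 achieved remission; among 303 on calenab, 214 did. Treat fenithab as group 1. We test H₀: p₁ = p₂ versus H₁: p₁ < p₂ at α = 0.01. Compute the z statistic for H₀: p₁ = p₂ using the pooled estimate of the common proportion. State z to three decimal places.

p̂₁ = 524/703 = 0.74538, p̂₂ = 214/303 = 0.70627.
Pooled p̂ = (524+214)/(703+303) = 738/1006 = 0.73360.
SE = √(p̂(1−p̂)(1/n₁+1/n₂)) = √(0.73360·0.26640·0.00472281) = √(0.000922986) = 0.03038.
z = (0.74538 − 0.70627)/0.03038 = 0.03911/0.03038 = 1.287.
p-value = P(Z < 1.287) ≈ 0.9010; since p > α = 0.01, fail to reject H₀.

z = 1.287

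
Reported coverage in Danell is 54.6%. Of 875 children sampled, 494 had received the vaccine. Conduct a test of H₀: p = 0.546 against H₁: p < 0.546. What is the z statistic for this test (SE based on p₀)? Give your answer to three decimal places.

p̂ = 494/875 ≈ 0.56457.
Standard error under H₀: √(0.546×0.454/875) = 0.01683.
z = (0.56457 − 0.546)/0.01683 = 0.01857/0.01683 = 1.103.

z = 1.103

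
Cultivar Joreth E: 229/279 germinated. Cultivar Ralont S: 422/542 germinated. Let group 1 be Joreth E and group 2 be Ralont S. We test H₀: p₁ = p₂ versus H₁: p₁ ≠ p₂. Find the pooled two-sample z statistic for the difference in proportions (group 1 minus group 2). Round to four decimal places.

z = 1.4131

p̂₁ = 229/279 ≈ 0.820789, p̂₂ = 422/542 ≈ 0.778598.
Pooled p̂ = (229+422)/(279+542) = 651/821 = 0.792935.
SE = √(0.164189 × 0.00542925) = 0.029857.
z = (0.820789 − 0.778598)/0.029857 = 0.042191/0.029857 = 1.4131.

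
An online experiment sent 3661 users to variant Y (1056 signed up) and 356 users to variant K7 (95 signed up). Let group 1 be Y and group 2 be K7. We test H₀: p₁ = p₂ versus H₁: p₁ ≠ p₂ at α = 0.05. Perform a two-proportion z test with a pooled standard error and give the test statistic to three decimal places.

p̂₁ = 1056/3661 = 0.288446, p̂₂ = 95/356 = 0.266854.
Pooled p̂ = (1056+95)/(3661+356) = 1151/4017 = 0.286532.
SE = √(p̂(1−p̂)(1/n₁+1/n₂)) = √(0.286532·0.713468·0.00308214) = √(0.000630086) = 0.025102.
z = (0.288446 − 0.266854)/0.025102 = 0.021592/0.025102 = 0.860.
p-value = 2·P(Z > 0.860) ≈ 0.3897, so at α = 0.05 we fail to reject H₀.

z = 0.860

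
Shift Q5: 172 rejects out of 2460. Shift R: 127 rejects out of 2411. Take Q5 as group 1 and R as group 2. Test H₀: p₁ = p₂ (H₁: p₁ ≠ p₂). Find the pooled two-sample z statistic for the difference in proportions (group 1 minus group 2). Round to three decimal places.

p̂₁ = 172/2460 ≈ 0.069919, p̂₂ = 127/2411 ≈ 0.052675.
Pooled p̂ = (172+127)/(2460+2411) = 299/4871 = 0.061384.
SE = √(0.0576157 × 0.00082127) = 0.006879.
z = (0.069919 − 0.052675)/0.006879 = 0.017244/0.006879 = 2.507.

z = 2.507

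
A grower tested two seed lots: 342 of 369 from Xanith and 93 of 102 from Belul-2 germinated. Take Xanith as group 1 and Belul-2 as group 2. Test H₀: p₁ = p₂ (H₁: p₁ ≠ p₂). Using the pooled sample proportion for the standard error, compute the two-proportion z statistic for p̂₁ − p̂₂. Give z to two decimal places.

z = 0.51

p̂₁ = 342/369 = 0.9268, p̂₂ = 93/102 = 0.9118.
Pooled p̂ = (342+93)/(369+102) = 435/471 = 0.9236.
SE = √(p̂(1−p̂)(1/n₁+1/n₂)) = √(0.9236·0.0764·0.0125139) = √(0.000883373) = 0.0297.
z = (0.9268 − 0.9118)/0.0297 = 0.0150/0.0297 = 0.51.
p-value = 2·P(Z > 0.507) ≈ 0.6123.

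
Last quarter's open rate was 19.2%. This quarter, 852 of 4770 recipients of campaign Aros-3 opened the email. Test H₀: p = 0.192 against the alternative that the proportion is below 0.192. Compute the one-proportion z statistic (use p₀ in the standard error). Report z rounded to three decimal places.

p̂ = 852/4770 ≈ 0.17862.
SE = √(p₀(1−p₀)/n) = √(0.15514/4770) = 0.00570.
z = (0.17862 − 0.192)/0.00570 = -0.01338/0.00570 = -2.347.
p-value = P(Z < -2.347) ≈ 0.0095.

z = -2.347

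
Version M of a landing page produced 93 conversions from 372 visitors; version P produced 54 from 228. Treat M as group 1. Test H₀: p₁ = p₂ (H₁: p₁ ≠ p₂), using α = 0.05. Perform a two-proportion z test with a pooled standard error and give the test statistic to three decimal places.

z = 0.364

p̂₁ = 93/372 ≈ 0.25000, p̂₂ = 54/228 ≈ 0.23684.
Pooled p̂ = (93+54)/(372+228) = 147/600 = 0.24500.
SE = √(0.184975 × 0.00707414) = 0.03617.
z = (0.25000 − 0.23684)/0.03617 = 0.01316/0.03617 = 0.364.
p-value = 2·P(Z > 0.364) ≈ 0.7161, so at α = 0.05 we fail to reject H₀.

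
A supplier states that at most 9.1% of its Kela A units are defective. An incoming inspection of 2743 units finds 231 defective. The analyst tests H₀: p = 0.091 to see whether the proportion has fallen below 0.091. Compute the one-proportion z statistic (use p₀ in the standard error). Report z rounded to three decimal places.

p̂ = 231/2743 = 0.084214.
Under H₀, SE = √(0.091·0.909/2743) = √(3.01564e-05) = 0.005491.
z = (0.084214 − 0.091)/0.005491 = -0.006786/0.005491 = -1.236.

z = -1.236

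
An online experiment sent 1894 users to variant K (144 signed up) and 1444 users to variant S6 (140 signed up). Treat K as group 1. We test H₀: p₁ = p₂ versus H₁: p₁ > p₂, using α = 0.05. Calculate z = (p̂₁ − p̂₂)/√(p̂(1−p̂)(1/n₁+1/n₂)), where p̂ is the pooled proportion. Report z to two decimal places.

p̂₁ = 144/1894 ≈ 0.07603, p̂₂ = 140/1444 ≈ 0.09695.
Pooled p̂ = (144+140)/(1894+1444) = 284/3338 = 0.08508.
SE = √(p̂(1−p̂)(1/n₁+1/n₂)) = √(0.08508·0.91492·0.0012205) = √(9.50066e-05) = 0.00975.
z = (0.07603 − 0.09695)/0.00975 = -0.02092/0.00975 = -2.15.
p-value = P(Z > -2.147) ≈ 0.9841, so at α = 0.05 we fail to reject H₀.

z = -2.15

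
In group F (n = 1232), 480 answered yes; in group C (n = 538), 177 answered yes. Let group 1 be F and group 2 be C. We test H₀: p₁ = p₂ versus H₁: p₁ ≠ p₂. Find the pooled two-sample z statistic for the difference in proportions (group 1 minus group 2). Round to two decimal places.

p̂₁ = 480/1232 = 0.38961, p̂₂ = 177/538 = 0.32900.
Pooled p̂ = (480+177)/(1232+538) = 657/1770 = 0.37119.
SE = √(0.233407 × 0.00267042) = 0.02497.
z = (0.38961 − 0.32900)/0.02497 = 0.06061/0.02497 = 2.43.

z = 2.43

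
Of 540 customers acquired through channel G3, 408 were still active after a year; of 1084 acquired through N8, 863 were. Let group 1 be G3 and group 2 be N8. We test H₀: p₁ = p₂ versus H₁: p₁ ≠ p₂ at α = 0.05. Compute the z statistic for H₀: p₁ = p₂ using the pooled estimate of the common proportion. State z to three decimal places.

p̂₁ = 408/540 ≈ 0.755556, p̂₂ = 863/1084 ≈ 0.796125.
Pooled p̂ = (408+863)/(540+1084) = 1271/1624 = 0.782635.
SE = √(p̂(1−p̂)(1/n₁+1/n₂)) = √(0.782635·0.217365·0.00277436) = √(0.000471967) = 0.021725.
z = (0.755556 − 0.796125)/0.021725 = -0.040569/0.021725 = -1.867.
p-value = 2·P(Z > 1.867) ≈ 0.0618; since p > α = 0.05, fail to reject H₀.

z = -1.867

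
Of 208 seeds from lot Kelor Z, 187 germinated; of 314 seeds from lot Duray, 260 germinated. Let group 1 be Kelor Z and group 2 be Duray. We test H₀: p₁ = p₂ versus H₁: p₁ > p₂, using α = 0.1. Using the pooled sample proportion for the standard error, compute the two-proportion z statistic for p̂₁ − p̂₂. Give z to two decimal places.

z = 2.26

p̂₁ = 187/208 = 0.8990, p̂₂ = 260/314 = 0.8280.
Pooled p̂ = (187+260)/(208+314) = 447/522 = 0.8563.
SE = √(p̂(1−p̂)(1/n₁+1/n₂)) = √(0.8563·0.1437·0.00799241) = √(0.000983344) = 0.0314.
z = (0.8990 − 0.8280)/0.0314 = 0.0710/0.0314 = 2.26.
p-value = P(Z > 2.265) ≈ 0.0118. With α = 0.1, reject H₀.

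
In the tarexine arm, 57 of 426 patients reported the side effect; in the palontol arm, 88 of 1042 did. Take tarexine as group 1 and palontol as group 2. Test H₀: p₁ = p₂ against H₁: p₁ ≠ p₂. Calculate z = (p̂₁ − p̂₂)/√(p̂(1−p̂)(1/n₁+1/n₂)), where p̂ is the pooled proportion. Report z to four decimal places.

p̂₁ = 57/426 ≈ 0.133803, p̂₂ = 88/1042 ≈ 0.084453.
Pooled p̂ = (57+88)/(426+1042) = 145/1468 = 0.098774.
SE = √(p̂(1−p̂)(1/n₁+1/n₂)) = √(0.098774·0.901226·0.00330711) = √(0.000294391) = 0.017158.
z = (0.133803 − 0.084453)/0.017158 = 0.049350/0.017158 = 2.8762.
Two-sided p-value ≈ 2·Φ(−2.876) = 0.0040.

z = 2.8762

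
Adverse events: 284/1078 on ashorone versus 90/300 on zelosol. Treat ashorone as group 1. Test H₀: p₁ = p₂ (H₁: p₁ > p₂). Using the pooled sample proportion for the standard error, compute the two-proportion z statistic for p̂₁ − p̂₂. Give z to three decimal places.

p̂₁ = 284/1078 = 0.26345, p̂₂ = 90/300 = 0.30000.
Pooled p̂ = (284+90)/(1078+300) = 374/1378 = 0.27141.
SE = √(0.197746 × 0.00426098) = 0.02903.
z = (0.26345 − 0.30000)/0.02903 = -0.03655/0.02903 = -1.259.
p-value = P(Z > -1.259) ≈ 0.8960.

z = -1.259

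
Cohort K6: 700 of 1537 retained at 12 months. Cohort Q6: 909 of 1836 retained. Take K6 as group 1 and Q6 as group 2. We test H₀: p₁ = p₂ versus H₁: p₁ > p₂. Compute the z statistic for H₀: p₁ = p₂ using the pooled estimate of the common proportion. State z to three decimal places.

z = -2.297

p̂₁ = 700/1537 ≈ 0.45543, p̂₂ = 909/1836 ≈ 0.49510.
Pooled p̂ = (700+909)/(1537+1836) = 1609/3373 = 0.47702.
SE = √(p̂(1−p̂)(1/n₁+1/n₂)) = √(0.47702·0.52298·0.00119528) = √(0.000298189) = 0.01727.
z = (0.45543 − 0.49510)/0.01727 = -0.03967/0.01727 = -2.297.
p-value = P(Z > -2.297) ≈ 0.9892.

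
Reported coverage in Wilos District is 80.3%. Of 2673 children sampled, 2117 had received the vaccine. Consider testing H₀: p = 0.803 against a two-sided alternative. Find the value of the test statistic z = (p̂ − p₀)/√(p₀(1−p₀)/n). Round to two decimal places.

z = -1.43

p̂ = 2117/2673 ≈ 0.7920.
Under H₀, SE = √(0.803·0.197/2673) = √(5.91811e-05) = 0.0077.
z = (0.7920 − 0.803)/0.0077 = -0.0110/0.0077 = -1.43.
Two-sided p-value ≈ 2·Φ(−1.431) = 0.1525.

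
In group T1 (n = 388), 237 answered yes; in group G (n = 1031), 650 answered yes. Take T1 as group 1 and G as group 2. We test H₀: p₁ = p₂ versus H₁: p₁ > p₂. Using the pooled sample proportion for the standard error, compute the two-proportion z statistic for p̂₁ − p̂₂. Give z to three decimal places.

z = -0.681

p̂₁ = 237/388 = 0.61082, p̂₂ = 650/1031 = 0.63046.
Pooled p̂ = (237+650)/(388+1031) = 887/1419 = 0.62509.
SE = √(0.234353 × 0.00354725) = 0.02883.
z = (0.61082 − 0.63046)/0.02883 = -0.01964/0.02883 = -0.681.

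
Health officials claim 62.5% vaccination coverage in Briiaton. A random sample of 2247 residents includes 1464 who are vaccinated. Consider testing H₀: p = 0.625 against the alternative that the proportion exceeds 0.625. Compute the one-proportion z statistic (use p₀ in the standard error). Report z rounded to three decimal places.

z = 2.598

p̂ = 1464/2247 = 0.651535.
Under H₀, SE = √(0.625·0.375/2247) = √(0.000104306) = 0.010213.
z = (0.651535 − 0.625)/0.010213 = 0.026535/0.010213 = 2.598.
p-value = P(Z > 2.598) ≈ 0.0047.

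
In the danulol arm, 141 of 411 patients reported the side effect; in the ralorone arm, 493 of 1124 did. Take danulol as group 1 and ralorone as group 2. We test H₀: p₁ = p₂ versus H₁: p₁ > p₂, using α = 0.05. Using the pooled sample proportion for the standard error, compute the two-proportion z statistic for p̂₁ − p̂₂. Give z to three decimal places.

p̂₁ = 141/411 = 0.34307, p̂₂ = 493/1124 = 0.43861.
Pooled p̂ = (141+493)/(411+1124) = 634/1535 = 0.41303.
SE = √(0.242436 × 0.00332277) = 0.02838.
z = (0.34307 − 0.43861)/0.02838 = -0.09554/0.02838 = -3.366.
p-value = P(Z > -3.366) ≈ 0.9996. With α = 0.05, fail to reject H₀.

z = -3.366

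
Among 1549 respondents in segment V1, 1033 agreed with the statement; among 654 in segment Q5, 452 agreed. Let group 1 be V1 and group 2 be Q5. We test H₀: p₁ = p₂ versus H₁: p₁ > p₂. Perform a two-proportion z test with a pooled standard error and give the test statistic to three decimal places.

z = -1.109

p̂₁ = 1033/1549 ≈ 0.66688, p̂₂ = 452/654 ≈ 0.69113.
Pooled p̂ = (1033+452)/(1549+654) = 1485/2203 = 0.67408.
SE = √(p̂(1−p̂)(1/n₁+1/n₂)) = √(0.67408·0.32592·0.00217463) = √(0.000477757) = 0.02186.
z = (0.66688 − 0.69113)/0.02186 = -0.02425/0.02186 = -1.109.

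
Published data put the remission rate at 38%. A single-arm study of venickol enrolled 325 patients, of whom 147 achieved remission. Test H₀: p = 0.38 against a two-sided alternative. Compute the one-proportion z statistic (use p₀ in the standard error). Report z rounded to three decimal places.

p̂ = 147/325 ≈ 0.45231.
Standard error under H₀: √(0.38×0.62/325) = 0.02692.
z = (0.45231 − 0.38)/0.02692 = 0.07231/0.02692 = 2.686.
Two-sided p-value ≈ 2·Φ(−2.686) = 0.0072.

z = 2.686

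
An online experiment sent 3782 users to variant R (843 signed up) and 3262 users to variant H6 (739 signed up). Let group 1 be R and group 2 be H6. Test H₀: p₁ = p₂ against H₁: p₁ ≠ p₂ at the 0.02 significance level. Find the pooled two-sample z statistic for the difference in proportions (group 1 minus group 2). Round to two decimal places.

z = -0.37

p̂₁ = 843/3782 ≈ 0.22290, p̂₂ = 739/3262 ≈ 0.22655.
Pooled p̂ = (843+739)/(3782+3262) = 1582/7044 = 0.22459.
SE = √(p̂(1−p̂)(1/n₁+1/n₂)) = √(0.22459·0.77541·0.000570971) = √(9.94336e-05) = 0.00997.
z = (0.22290 − 0.22655)/0.00997 = -0.00365/0.00997 = -0.37.
p-value = 2·P(Z > 0.366) ≈ 0.7143, so at α = 0.02 we fail to reject H₀.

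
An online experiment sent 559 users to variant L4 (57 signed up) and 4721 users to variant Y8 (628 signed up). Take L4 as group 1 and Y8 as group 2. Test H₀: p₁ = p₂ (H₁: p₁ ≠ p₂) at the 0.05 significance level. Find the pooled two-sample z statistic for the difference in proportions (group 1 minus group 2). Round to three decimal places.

p̂₁ = 57/559 ≈ 0.10197, p̂₂ = 628/4721 ≈ 0.13302.
Pooled p̂ = (57+628)/(559+4721) = 685/5280 = 0.12973.
SE = √(p̂(1−p̂)(1/n₁+1/n₂)) = √(0.12973·0.87027·0.00200073) = √(0.00022589) = 0.01503.
z = (0.10197 − 0.13302)/0.01503 = -0.03105/0.01503 = -2.066.
Two-sided p-value ≈ 2·Φ(−2.066) = 0.0388; since p < α = 0.05, reject H₀.

z = -2.066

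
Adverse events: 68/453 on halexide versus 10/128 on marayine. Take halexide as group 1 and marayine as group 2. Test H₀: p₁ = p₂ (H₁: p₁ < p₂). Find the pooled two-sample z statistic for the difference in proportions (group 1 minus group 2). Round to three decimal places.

p̂₁ = 68/453 = 0.15011, p̂₂ = 10/128 = 0.07812.
Pooled p̂ = (68+10)/(453+128) = 78/581 = 0.13425.
SE = √(p̂(1−p̂)(1/n₁+1/n₂)) = √(0.13425·0.86575·0.01002) = √(0.0011646) = 0.03413.
z = (0.15011 − 0.07812)/0.03413 = 0.07199/0.03413 = 2.109.
p-value = P(Z < 2.109) ≈ 0.9825.

z = 2.109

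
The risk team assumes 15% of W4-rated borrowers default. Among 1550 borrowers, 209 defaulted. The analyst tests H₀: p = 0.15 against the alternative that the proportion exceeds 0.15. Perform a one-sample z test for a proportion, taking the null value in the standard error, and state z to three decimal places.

z = -1.672

p̂ = 209/1550 ≈ 0.134839.
SE = √(p₀(1−p₀)/n) = √(0.1275/1550) = 0.009070.
z = (0.134839 − 0.15)/0.009070 = -0.015161/0.009070 = -1.672.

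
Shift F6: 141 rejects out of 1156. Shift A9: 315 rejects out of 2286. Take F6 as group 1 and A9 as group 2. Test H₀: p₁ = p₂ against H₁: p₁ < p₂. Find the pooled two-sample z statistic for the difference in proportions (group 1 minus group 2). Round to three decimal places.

z = -1.293

p̂₁ = 141/1156 = 0.12197, p̂₂ = 315/2286 = 0.13780.
Pooled p̂ = (141+315)/(1156+2286) = 456/3442 = 0.13248.
SE = √(p̂(1−p̂)(1/n₁+1/n₂)) = √(0.13248·0.86752·0.0013025) = √(0.000149696) = 0.01224.
z = (0.12197 − 0.13780)/0.01224 = -0.01583/0.01224 = -1.293.
p-value = P(Z < -1.293) ≈ 0.0980.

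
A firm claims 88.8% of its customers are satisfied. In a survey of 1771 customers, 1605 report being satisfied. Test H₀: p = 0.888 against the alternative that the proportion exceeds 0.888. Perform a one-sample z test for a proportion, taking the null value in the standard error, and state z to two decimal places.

p̂ = 1605/1771 ≈ 0.9063.
SE = √(p₀(1−p₀)/n) = √(0.099456/1771) = 0.0075.
z = (0.9063 − 0.888)/0.0075 = 0.0183/0.0075 = 2.44.
p-value = P(Z > 2.438) ≈ 0.0074.

z = 2.44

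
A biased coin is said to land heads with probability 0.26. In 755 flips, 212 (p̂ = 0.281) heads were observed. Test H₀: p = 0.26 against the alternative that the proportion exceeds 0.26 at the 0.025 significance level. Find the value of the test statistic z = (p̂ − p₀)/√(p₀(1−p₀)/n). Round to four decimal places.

p̂ = 212/755 ≈ 0.280795.
Under H₀, SE = √(0.26·0.74/755) = √(0.000254834) = 0.015964.
z = (0.280795 − 0.26)/0.015964 = 0.020795/0.015964 = 1.3026.
p-value = P(Z > 1.303) ≈ 0.0963. With α = 0.025, fail to reject H₀.

z = 1.3026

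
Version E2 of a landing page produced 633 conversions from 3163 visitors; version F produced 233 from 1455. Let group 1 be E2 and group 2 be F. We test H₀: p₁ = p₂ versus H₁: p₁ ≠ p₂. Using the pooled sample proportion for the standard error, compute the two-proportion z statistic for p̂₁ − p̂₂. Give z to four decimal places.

z = 3.2341

p̂₁ = 633/3163 = 0.2001265, p̂₂ = 233/1455 = 0.1601375.
Pooled p̂ = (633+233)/(3163+1455) = 866/4618 = 0.1875271.
SE = √(0.152361 × 0.00100344) = 0.0123647.
z = (0.2001265 − 0.1601375)/0.0123647 = 0.0399890/0.0123647 = 3.2341.
p-value = 2·P(Z > 3.234) ≈ 0.0012.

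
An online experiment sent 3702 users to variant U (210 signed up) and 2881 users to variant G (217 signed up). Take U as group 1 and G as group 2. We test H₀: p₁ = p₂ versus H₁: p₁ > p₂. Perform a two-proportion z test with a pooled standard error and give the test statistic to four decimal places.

p̂₁ = 210/3702 ≈ 0.0567261, p̂₂ = 217/2881 ≈ 0.0753211.
Pooled p̂ = (210+217)/(3702+2881) = 427/6583 = 0.0648640.
SE = √(p̂(1−p̂)(1/n₁+1/n₂)) = √(0.0648640·0.9351360·0.000617226) = √(3.74389e-05) = 0.0061187.
z = (0.0567261 − 0.0753211)/0.0061187 = -0.0185950/0.0061187 = -3.0390.
p-value = P(Z > -3.039) ≈ 0.9988.

z = -3.0390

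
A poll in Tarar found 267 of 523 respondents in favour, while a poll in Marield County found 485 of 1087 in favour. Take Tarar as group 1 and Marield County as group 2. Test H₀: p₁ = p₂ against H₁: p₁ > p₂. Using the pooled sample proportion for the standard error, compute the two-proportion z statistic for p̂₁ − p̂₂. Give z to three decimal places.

z = 2.423

p̂₁ = 267/523 = 0.51052, p̂₂ = 485/1087 = 0.44618.
Pooled p̂ = (267+485)/(523+1087) = 752/1610 = 0.46708.
SE = √(0.248916 × 0.00283201) = 0.02655.
z = (0.51052 − 0.44618)/0.02655 = 0.06434/0.02655 = 2.423.
p-value = P(Z > 2.423) ≈ 0.0077.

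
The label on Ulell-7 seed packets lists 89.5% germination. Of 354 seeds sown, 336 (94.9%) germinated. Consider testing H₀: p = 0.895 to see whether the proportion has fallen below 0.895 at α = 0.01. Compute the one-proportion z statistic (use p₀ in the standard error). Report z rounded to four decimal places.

p̂ = 336/354 ≈ 0.9491525.
Under H₀, SE = √(0.895·0.105/354) = √(0.000265466) = 0.0162931.
z = (0.9491525 − 0.895)/0.0162931 = 0.0541525/0.0162931 = 3.3236.
p-value = P(Z < 3.324) ≈ 0.9996; since p > α = 0.01, fail to reject H₀.

z = 3.3236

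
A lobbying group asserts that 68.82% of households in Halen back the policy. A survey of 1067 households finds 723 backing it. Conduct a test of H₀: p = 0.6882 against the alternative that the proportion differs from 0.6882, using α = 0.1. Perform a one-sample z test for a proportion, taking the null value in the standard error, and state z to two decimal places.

p̂ = 723/1067 ≈ 0.6776.
SE = √(p₀(1−p₀)/n) = √(0.21458/1067) = 0.0142.
z = (0.6776 − 0.6882)/0.0142 = -0.0106/0.0142 = -0.75.
Two-sided p-value ≈ 2·Φ(−0.747) = 0.4548, so at α = 0.1 we fail to reject H₀.

z = -0.75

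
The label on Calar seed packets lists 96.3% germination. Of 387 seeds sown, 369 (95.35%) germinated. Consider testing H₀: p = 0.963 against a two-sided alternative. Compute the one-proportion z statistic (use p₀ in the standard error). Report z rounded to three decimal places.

z = -0.991

p̂ = 369/387 = 0.95349.
Under H₀, SE = √(0.963·0.037/387) = √(9.20698e-05) = 0.00960.
z = (0.95349 − 0.963)/0.00960 = -0.00951/0.00960 = -0.991.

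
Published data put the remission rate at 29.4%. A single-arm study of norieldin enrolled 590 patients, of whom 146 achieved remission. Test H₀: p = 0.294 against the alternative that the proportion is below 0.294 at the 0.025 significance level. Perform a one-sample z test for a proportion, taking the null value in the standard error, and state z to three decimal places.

z = -2.481

p̂ = 146/590 = 0.24746.
Under H₀, SE = √(0.294·0.706/590) = √(0.000351803) = 0.01876.
z = (0.24746 − 0.294)/0.01876 = -0.04654/0.01876 = -2.481.
p-value = P(Z < -2.481) ≈ 0.0065, so at α = 0.025 we reject H₀.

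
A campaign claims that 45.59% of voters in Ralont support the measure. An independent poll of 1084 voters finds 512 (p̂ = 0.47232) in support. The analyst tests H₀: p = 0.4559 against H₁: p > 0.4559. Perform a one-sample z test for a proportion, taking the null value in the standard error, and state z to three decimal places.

p̂ = 512/1084 = 0.472325.
Standard error under H₀: √(0.4559×0.5441/1084) = 0.015127.
z = (0.472325 − 0.4559)/0.015127 = 0.016425/0.015127 = 1.086.

z = 1.086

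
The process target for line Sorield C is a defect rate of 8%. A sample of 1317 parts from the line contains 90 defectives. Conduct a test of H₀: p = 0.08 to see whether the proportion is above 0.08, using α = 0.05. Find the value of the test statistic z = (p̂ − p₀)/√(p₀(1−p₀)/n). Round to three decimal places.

z = -1.560

p̂ = 90/1317 ≈ 0.068337.
SE = √(p₀(1−p₀)/n) = √(0.0736/1317) = 0.007476.
z = (0.068337 − 0.08)/0.007476 = -0.011663/0.007476 = -1.560.
p-value = P(Z > -1.560) ≈ 0.9406, so at α = 0.05 we fail to reject H₀.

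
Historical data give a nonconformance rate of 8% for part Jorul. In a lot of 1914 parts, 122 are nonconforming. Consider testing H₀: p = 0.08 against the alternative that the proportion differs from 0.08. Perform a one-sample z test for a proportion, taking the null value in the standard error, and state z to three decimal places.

z = -2.622

p̂ = 122/1914 ≈ 0.063741.
Standard error under H₀: √(0.08×0.92/1914) = 0.006201.
z = (0.063741 − 0.08)/0.006201 = -0.016259/0.006201 = -2.622.
p-value = 2·P(Z > 2.622) ≈ 0.0087.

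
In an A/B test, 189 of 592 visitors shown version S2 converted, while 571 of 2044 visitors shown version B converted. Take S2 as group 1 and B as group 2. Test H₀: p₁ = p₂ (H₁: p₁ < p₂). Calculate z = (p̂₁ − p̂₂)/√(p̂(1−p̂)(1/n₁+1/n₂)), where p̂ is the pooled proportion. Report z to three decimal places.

z = 1.887

p̂₁ = 189/592 = 0.319257, p̂₂ = 571/2044 = 0.279354.
Pooled p̂ = (189+571)/(592+2044) = 760/2636 = 0.288316.
SE = √(0.20519 × 0.00217843) = 0.021142.
z = (0.319257 − 0.279354)/0.021142 = 0.039903/0.021142 = 1.887.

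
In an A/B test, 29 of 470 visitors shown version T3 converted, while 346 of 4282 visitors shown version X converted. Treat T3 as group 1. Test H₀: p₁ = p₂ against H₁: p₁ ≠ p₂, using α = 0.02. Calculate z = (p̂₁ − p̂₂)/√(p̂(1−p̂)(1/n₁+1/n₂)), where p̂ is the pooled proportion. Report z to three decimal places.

p̂₁ = 29/470 = 0.06170, p̂₂ = 346/4282 = 0.08080.
Pooled p̂ = (29+346)/(470+4282) = 375/4752 = 0.07891.
SE = √(0.0726867 × 0.0023612) = 0.01310.
z = (0.06170 − 0.08080)/0.01310 = -0.01910/0.01310 = -1.458.
p-value = 2·P(Z > 1.458) ≈ 0.1448; since p > α = 0.02, fail to reject H₀.

z = -1.458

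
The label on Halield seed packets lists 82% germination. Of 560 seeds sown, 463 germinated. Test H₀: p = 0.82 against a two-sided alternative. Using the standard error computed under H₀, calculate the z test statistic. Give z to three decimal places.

z = 0.418

p̂ = 463/560 ≈ 0.82679.
Under H₀, SE = √(0.82·0.18/560) = √(0.000263571) = 0.01623.
z = (0.82679 − 0.82)/0.01623 = 0.00679/0.01623 = 0.418.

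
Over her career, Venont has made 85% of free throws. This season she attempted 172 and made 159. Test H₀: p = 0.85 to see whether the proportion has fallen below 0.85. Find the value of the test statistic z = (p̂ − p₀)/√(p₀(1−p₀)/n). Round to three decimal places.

p̂ = 159/172 = 0.92442.
Standard error under H₀: √(0.85×0.15/172) = 0.02723.
z = (0.92442 − 0.85)/0.02723 = 0.07442/0.02723 = 2.733.
p-value = P(Z < 2.733) ≈ 0.9969.

z = 2.733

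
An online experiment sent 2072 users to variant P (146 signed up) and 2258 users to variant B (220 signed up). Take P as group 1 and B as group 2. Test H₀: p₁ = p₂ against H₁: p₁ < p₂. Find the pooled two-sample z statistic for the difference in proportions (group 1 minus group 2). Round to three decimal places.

p̂₁ = 146/2072 ≈ 0.070463, p̂₂ = 220/2258 ≈ 0.097431.
Pooled p̂ = (146+220)/(2072+2258) = 366/4330 = 0.084527.
SE = √(p̂(1−p̂)(1/n₁+1/n₂)) = √(0.084527·0.915473·0.000925495) = √(7.16165e-05) = 0.008463.
z = (0.070463 − 0.097431)/0.008463 = -0.026968/0.008463 = -3.187.
p-value = P(Z < -3.187) ≈ 0.0007.

z = -3.187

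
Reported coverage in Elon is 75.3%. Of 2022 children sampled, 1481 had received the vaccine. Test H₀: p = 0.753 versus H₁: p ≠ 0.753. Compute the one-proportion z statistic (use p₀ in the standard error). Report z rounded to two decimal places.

z = -2.14

p̂ = 1481/2022 = 0.73244.
Under H₀, SE = √(0.753·0.247/2022) = √(9.19837e-05) = 0.00959.
z = (0.73244 − 0.753)/0.00959 = -0.02056/0.00959 = -2.14.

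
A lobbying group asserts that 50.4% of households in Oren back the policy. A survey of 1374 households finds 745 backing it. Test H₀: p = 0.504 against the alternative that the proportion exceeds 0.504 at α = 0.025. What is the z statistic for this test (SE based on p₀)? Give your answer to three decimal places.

z = 2.833

p̂ = 745/1374 = 0.542213.
SE = √(p₀(1−p₀)/n) = √(0.24998/1374) = 0.013488.
z = (0.542213 − 0.504)/0.013488 = 0.038213/0.013488 = 2.833.
p-value = P(Z > 2.833) ≈ 0.0023; since p < α = 0.025, reject H₀.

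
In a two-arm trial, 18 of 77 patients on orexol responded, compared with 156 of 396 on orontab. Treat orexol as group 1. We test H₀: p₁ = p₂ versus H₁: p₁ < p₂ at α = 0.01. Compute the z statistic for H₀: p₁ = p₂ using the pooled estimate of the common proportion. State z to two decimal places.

p̂₁ = 18/77 = 0.23377, p̂₂ = 156/396 = 0.39394.
Pooled p̂ = (18+156)/(77+396) = 174/473 = 0.36786.
SE = √(p̂(1−p̂)(1/n₁+1/n₂)) = √(0.36786·0.63214·0.0155123) = √(0.00360723) = 0.06006.
z = (0.23377 − 0.39394)/0.06006 = -0.16017/0.06006 = -2.67.
p-value = P(Z < -2.667) ≈ 0.0038; since p < α = 0.01, reject H₀.

z = -2.67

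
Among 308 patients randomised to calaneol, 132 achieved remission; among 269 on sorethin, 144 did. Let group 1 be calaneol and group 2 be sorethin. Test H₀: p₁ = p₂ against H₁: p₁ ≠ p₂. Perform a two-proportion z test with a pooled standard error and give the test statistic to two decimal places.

z = -2.56

p̂₁ = 132/308 ≈ 0.4286, p̂₂ = 144/269 ≈ 0.5353.
Pooled p̂ = (132+144)/(308+269) = 276/577 = 0.4783.
SE = √(0.249531 × 0.00696423) = 0.0417.
z = (0.4286 − 0.5353)/0.0417 = -0.1067/0.0417 = -2.56.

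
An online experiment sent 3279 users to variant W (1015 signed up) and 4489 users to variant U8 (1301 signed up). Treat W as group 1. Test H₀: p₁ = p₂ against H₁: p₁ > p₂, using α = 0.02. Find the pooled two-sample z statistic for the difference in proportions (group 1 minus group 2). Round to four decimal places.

p̂₁ = 1015/3279 ≈ 0.309546, p̂₂ = 1301/4489 ≈ 0.289820.
Pooled p̂ = (1015+1301)/(3279+4489) = 2316/7768 = 0.298146.
SE = √(p̂(1−p̂)(1/n₁+1/n₂)) = √(0.298146·0.701854·0.000527738) = √(0.000110432) = 0.010509.
z = (0.309546 − 0.289820)/0.010509 = 0.019726/0.010509 = 1.8771.
p-value = P(Z > 1.877) ≈ 0.0303. With α = 0.02, fail to reject H₀.

z = 1.8771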